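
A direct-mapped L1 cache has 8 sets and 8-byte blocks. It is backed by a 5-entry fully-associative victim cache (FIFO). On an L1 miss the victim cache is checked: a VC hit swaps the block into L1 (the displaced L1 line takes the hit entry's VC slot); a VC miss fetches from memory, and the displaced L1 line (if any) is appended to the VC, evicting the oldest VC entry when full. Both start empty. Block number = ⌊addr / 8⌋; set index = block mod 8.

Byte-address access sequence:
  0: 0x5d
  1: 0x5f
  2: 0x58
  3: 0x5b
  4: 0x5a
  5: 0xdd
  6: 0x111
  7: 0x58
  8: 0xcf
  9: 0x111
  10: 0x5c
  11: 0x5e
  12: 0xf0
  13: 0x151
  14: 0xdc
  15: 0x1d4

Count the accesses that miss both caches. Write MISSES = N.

MISSES = 7

  [0] addr=0x5d blk=11 s=3: MISS | VC []
  [1] addr=0x5f blk=11 s=3: L1-HIT | VC []
  [2] addr=0x58 blk=11 s=3: L1-HIT | VC []
  [3] addr=0x5b blk=11 s=3: L1-HIT | VC []
  [4] addr=0x5a blk=11 s=3: L1-HIT | VC []
  [5] addr=0xdd blk=27 s=3: MISS | VC [11]
  [6] addr=0x111 blk=34 s=2: MISS | VC [11]
  [7] addr=0x58 blk=11 s=3: VC-HIT | VC [27]
  [8] addr=0xcf blk=25 s=1: MISS | VC [27]
  [9] addr=0x111 blk=34 s=2: L1-HIT | VC [27]
  [10] addr=0x5c blk=11 s=3: L1-HIT | VC [27]
  [11] addr=0x5e blk=11 s=3: L1-HIT | VC [27]
  [12] addr=0xf0 blk=30 s=6: MISS | VC [27]
  [13] addr=0x151 blk=42 s=2: MISS | VC [27, 34]
  [14] addr=0xdc blk=27 s=3: VC-HIT | VC [11, 34]
  [15] addr=0x1d4 blk=58 s=2: MISS | VC [11, 34, 42]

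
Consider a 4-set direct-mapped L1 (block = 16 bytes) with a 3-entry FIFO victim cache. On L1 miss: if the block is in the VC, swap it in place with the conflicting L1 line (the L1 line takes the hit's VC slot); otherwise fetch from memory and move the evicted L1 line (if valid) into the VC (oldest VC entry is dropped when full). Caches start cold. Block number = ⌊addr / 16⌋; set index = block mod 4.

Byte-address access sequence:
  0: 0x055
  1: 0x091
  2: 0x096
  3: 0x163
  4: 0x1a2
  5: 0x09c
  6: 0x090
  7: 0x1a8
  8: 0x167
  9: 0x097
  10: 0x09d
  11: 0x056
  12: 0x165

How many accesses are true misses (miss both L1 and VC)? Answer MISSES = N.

0: 0x55 (blk 5, set 1) → MISS  vc=[]
1: 0x91 (blk 9, set 1) → MISS  vc=[5]
2: 0x96 (blk 9, set 1) → L1-HIT  vc=[5]
3: 0x163 (blk 22, set 2) → MISS  vc=[5]
4: 0x1a2 (blk 26, set 2) → MISS  vc=[5, 22]
5: 0x9c (blk 9, set 1) → L1-HIT  vc=[5, 22]
6: 0x90 (blk 9, set 1) → L1-HIT  vc=[5, 22]
7: 0x1a8 (blk 26, set 2) → L1-HIT  vc=[5, 22]
8: 0x167 (blk 22, set 2) → VC-HIT  vc=[5, 26]
9: 0x97 (blk 9, set 1) → L1-HIT  vc=[5, 26]
10: 0x9d (blk 9, set 1) → L1-HIT  vc=[5, 26]
11: 0x56 (blk 5, set 1) → VC-HIT  vc=[9, 26]
12: 0x165 (blk 22, set 2) → L1-HIT  vc=[9, 26]

MISSES = 4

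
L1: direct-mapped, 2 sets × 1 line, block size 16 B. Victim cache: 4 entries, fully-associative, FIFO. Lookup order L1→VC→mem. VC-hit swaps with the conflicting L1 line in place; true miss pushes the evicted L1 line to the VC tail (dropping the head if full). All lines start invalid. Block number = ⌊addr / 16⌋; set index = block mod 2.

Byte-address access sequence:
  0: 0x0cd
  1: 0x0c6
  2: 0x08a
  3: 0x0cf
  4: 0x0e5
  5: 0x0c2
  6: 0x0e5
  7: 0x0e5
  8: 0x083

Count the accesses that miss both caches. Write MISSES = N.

MISSES = 3

0: 0xcd (blk 12, set 0) → MISS  vc=[]
1: 0xc6 (blk 12, set 0) → L1-HIT  vc=[]
2: 0x8a (blk 8, set 0) → MISS  vc=[12]
3: 0xcf (blk 12, set 0) → VC-HIT  vc=[8]
4: 0xe5 (blk 14, set 0) → MISS  vc=[8, 12]
5: 0xc2 (blk 12, set 0) → VC-HIT  vc=[8, 14]
6: 0xe5 (blk 14, set 0) → VC-HIT  vc=[8, 12]
7: 0xe5 (blk 14, set 0) → L1-HIT  vc=[8, 12]
8: 0x83 (blk 8, set 0) → VC-HIT  vc=[14, 12]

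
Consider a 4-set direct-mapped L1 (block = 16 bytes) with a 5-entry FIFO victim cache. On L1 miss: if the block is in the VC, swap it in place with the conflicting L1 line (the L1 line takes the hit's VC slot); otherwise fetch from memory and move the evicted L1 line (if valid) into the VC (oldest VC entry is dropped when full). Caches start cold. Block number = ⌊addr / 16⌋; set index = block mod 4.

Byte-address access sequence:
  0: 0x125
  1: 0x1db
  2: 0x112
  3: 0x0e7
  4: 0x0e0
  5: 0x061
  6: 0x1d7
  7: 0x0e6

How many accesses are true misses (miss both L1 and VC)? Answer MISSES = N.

MISSES = 5

#0 0x125→b18/s2 MISS; vc=[]
#1 0x1db→b29/s1 MISS; vc=[]
#2 0x112→b17/s1 MISS; vc=[29]
#3 0xe7→b14/s2 MISS; vc=[29,18]
#4 0xe0→b14/s2 L1-HIT; vc=[29,18]
#5 0x61→b6/s2 MISS; vc=[29,18,14]
#6 0x1d7→b29/s1 VC-HIT; vc=[17,18,14]
#7 0xe6→b14/s2 VC-HIT; vc=[17,18,6]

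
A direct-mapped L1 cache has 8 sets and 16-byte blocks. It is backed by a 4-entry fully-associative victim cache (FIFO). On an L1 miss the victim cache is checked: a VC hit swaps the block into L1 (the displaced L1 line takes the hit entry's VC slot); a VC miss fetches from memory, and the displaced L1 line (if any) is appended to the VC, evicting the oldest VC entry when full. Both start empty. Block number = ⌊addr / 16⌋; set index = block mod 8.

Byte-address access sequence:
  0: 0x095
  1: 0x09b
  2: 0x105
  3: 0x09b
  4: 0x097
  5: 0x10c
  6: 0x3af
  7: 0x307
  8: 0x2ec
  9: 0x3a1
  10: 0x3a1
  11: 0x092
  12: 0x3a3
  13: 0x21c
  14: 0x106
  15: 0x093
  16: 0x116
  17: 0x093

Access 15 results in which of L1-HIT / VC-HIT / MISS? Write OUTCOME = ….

0: 0x95 (blk 9, set 1) → MISS  vc=[]
1: 0x9b (blk 9, set 1) → L1-HIT  vc=[]
2: 0x105 (blk 16, set 0) → MISS  vc=[]
3: 0x9b (blk 9, set 1) → L1-HIT  vc=[]
4: 0x97 (blk 9, set 1) → L1-HIT  vc=[]
5: 0x10c (blk 16, set 0) → L1-HIT  vc=[]
6: 0x3af (blk 58, set 2) → MISS  vc=[]
7: 0x307 (blk 48, set 0) → MISS  vc=[16]
8: 0x2ec (blk 46, set 6) → MISS  vc=[16]
9: 0x3a1 (blk 58, set 2) → L1-HIT  vc=[16]
10: 0x3a1 (blk 58, set 2) → L1-HIT  vc=[16]
11: 0x92 (blk 9, set 1) → L1-HIT  vc=[16]
12: 0x3a3 (blk 58, set 2) → L1-HIT  vc=[16]
13: 0x21c (blk 33, set 1) → MISS  vc=[16, 9]
14: 0x106 (blk 16, set 0) → VC-HIT  vc=[48, 9]
15: 0x93 (blk 9, set 1) → VC-HIT  vc=[48, 33]
16: 0x116 (blk 17, set 1) → MISS  vc=[48, 33, 9]
17: 0x93 (blk 9, set 1) → VC-HIT  vc=[48, 33, 17]

OUTCOME = VC-HIT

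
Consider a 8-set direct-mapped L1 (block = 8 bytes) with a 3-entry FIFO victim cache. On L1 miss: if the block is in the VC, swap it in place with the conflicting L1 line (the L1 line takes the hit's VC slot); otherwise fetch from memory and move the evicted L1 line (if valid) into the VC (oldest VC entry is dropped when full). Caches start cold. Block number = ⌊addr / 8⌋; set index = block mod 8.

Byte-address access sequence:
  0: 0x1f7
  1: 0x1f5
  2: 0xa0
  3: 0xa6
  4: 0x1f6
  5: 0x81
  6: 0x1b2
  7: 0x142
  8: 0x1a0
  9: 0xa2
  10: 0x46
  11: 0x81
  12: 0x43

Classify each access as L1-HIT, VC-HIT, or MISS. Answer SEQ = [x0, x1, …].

#0 0x1f7→b62/s6 MISS; vc=[]
#1 0x1f5→b62/s6 L1-HIT; vc=[]
#2 0xa0→b20/s4 MISS; vc=[]
#3 0xa6→b20/s4 L1-HIT; vc=[]
#4 0x1f6→b62/s6 L1-HIT; vc=[]
#5 0x81→b16/s0 MISS; vc=[]
#6 0x1b2→b54/s6 MISS; vc=[62]
#7 0x142→b40/s0 MISS; vc=[62,16]
#8 0x1a0→b52/s4 MISS; vc=[62,16,20]
#9 0xa2→b20/s4 VC-HIT; vc=[62,16,52]
#10 0x46→b8/s0 MISS; vc=[16,52,40]
#11 0x81→b16/s0 VC-HIT; vc=[8,52,40]
#12 0x43→b8/s0 VC-HIT; vc=[16,52,40]

SEQ = [MISS, L1-HIT, MISS, L1-HIT, L1-HIT, MISS, MISS, MISS, MISS, VC-HIT, MISS, VC-HIT, VC-HIT]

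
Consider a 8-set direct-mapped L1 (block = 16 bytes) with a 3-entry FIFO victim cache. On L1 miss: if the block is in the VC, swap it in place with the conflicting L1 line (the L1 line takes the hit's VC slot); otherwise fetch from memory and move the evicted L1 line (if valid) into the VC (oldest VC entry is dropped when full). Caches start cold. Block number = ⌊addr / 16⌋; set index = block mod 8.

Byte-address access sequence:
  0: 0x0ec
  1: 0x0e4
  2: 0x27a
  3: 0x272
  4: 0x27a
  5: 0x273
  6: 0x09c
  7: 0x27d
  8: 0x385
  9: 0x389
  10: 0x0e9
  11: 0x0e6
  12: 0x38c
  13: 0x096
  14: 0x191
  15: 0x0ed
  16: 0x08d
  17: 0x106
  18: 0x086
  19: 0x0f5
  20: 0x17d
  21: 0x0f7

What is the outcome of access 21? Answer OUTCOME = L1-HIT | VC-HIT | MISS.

OUTCOME = VC-HIT

  [0] addr=0xec blk=14 s=6: MISS | VC []
  [1] addr=0xe4 blk=14 s=6: L1-HIT | VC []
  [2] addr=0x27a blk=39 s=7: MISS | VC []
  [3] addr=0x272 blk=39 s=7: L1-HIT | VC []
  [4] addr=0x27a blk=39 s=7: L1-HIT | VC []
  [5] addr=0x273 blk=39 s=7: L1-HIT | VC []
  [6] addr=0x9c blk=9 s=1: MISS | VC []
  [7] addr=0x27d blk=39 s=7: L1-HIT | VC []
  [8] addr=0x385 blk=56 s=0: MISS | VC []
  [9] addr=0x389 blk=56 s=0: L1-HIT | VC []
  [10] addr=0xe9 blk=14 s=6: L1-HIT | VC []
  [11] addr=0xe6 blk=14 s=6: L1-HIT | VC []
  [12] addr=0x38c blk=56 s=0: L1-HIT | VC []
  [13] addr=0x96 blk=9 s=1: L1-HIT | VC []
  [14] addr=0x191 blk=25 s=1: MISS | VC [9]
  [15] addr=0xed blk=14 s=6: L1-HIT | VC [9]
  [16] addr=0x8d blk=8 s=0: MISS | VC [9, 56]
  [17] addr=0x106 blk=16 s=0: MISS | VC [9, 56, 8]
  [18] addr=0x86 blk=8 s=0: VC-HIT | VC [9, 56, 16]
  [19] addr=0xf5 blk=15 s=7: MISS | VC [56, 16, 39]
  [20] addr=0x17d blk=23 s=7: MISS | VC [16, 39, 15]
  [21] addr=0xf7 blk=15 s=7: VC-HIT | VC [16, 39, 23]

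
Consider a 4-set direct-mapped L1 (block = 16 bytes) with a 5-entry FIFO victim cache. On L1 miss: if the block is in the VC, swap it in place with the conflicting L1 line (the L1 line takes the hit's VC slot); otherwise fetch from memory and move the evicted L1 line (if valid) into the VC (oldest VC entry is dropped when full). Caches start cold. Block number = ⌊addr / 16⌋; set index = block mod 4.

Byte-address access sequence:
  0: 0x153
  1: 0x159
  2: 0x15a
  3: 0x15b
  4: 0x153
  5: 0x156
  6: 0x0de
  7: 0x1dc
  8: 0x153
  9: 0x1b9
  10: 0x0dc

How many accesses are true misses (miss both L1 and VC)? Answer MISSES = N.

#0 0x153→b21/s1 MISS; vc=[]
#1 0x159→b21/s1 L1-HIT; vc=[]
#2 0x15a→b21/s1 L1-HIT; vc=[]
#3 0x15b→b21/s1 L1-HIT; vc=[]
#4 0x153→b21/s1 L1-HIT; vc=[]
#5 0x156→b21/s1 L1-HIT; vc=[]
#6 0xde→b13/s1 MISS; vc=[21]
#7 0x1dc→b29/s1 MISS; vc=[21,13]
#8 0x153→b21/s1 VC-HIT; vc=[29,13]
#9 0x1b9→b27/s3 MISS; vc=[29,13]
#10 0xdc→b13/s1 VC-HIT; vc=[29,21]

MISSES = 4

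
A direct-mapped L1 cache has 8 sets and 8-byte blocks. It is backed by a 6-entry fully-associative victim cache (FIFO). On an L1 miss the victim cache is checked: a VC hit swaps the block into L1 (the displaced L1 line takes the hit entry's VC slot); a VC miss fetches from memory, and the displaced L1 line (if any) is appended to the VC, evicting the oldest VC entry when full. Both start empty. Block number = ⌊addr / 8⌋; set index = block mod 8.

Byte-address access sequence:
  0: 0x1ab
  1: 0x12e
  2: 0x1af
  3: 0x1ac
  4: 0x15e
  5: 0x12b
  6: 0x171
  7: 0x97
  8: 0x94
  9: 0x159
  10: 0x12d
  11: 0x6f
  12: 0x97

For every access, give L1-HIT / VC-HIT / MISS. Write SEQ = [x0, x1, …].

SEQ = [MISS, MISS, VC-HIT, L1-HIT, MISS, VC-HIT, MISS, MISS, L1-HIT, L1-HIT, L1-HIT, MISS, L1-HIT]

#0 0x1ab→b53/s5 MISS; vc=[]
#1 0x12e→b37/s5 MISS; vc=[53]
#2 0x1af→b53/s5 VC-HIT; vc=[37]
#3 0x1ac→b53/s5 L1-HIT; vc=[37]
#4 0x15e→b43/s3 MISS; vc=[37]
#5 0x12b→b37/s5 VC-HIT; vc=[53]
#6 0x171→b46/s6 MISS; vc=[53]
#7 0x97→b18/s2 MISS; vc=[53]
#8 0x94→b18/s2 L1-HIT; vc=[53]
#9 0x159→b43/s3 L1-HIT; vc=[53]
#10 0x12d→b37/s5 L1-HIT; vc=[53]
#11 0x6f→b13/s5 MISS; vc=[53,37]
#12 0x97→b18/s2 L1-HIT; vc=[53,37]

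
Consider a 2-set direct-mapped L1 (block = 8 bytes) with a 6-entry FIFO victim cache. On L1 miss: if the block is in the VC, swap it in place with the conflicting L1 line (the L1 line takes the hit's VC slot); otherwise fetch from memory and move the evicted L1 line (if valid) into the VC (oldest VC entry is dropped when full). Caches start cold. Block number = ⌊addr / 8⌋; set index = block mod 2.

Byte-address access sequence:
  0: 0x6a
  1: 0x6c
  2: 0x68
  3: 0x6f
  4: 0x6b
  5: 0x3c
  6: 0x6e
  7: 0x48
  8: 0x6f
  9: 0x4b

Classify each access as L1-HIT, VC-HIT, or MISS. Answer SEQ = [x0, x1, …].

SEQ = [MISS, L1-HIT, L1-HIT, L1-HIT, L1-HIT, MISS, VC-HIT, MISS, VC-HIT, VC-HIT]

0: 0x6a (blk 13, set 1) → MISS  vc=[]
1: 0x6c (blk 13, set 1) → L1-HIT  vc=[]
2: 0x68 (blk 13, set 1) → L1-HIT  vc=[]
3: 0x6f (blk 13, set 1) → L1-HIT  vc=[]
4: 0x6b (blk 13, set 1) → L1-HIT  vc=[]
5: 0x3c (blk 7, set 1) → MISS  vc=[13]
6: 0x6e (blk 13, set 1) → VC-HIT  vc=[7]
7: 0x48 (blk 9, set 1) → MISS  vc=[7, 13]
8: 0x6f (blk 13, set 1) → VC-HIT  vc=[7, 9]
9: 0x4b (blk 9, set 1) → VC-HIT  vc=[7, 13]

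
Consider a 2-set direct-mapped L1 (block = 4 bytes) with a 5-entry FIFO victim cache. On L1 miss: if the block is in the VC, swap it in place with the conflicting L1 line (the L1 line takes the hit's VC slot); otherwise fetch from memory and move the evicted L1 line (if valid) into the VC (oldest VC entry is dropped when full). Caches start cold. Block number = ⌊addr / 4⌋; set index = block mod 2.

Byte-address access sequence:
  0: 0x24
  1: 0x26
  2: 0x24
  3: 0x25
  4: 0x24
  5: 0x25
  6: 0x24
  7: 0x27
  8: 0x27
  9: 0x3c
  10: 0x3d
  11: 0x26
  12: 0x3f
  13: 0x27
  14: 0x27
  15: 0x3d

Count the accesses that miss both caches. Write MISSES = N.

MISSES = 2

#0 0x24→b9/s1 MISS; vc=[]
#1 0x26→b9/s1 L1-HIT; vc=[]
#2 0x24→b9/s1 L1-HIT; vc=[]
#3 0x25→b9/s1 L1-HIT; vc=[]
#4 0x24→b9/s1 L1-HIT; vc=[]
#5 0x25→b9/s1 L1-HIT; vc=[]
#6 0x24→b9/s1 L1-HIT; vc=[]
#7 0x27→b9/s1 L1-HIT; vc=[]
#8 0x27→b9/s1 L1-HIT; vc=[]
#9 0x3c→b15/s1 MISS; vc=[9]
#10 0x3d→b15/s1 L1-HIT; vc=[9]
#11 0x26→b9/s1 VC-HIT; vc=[15]
#12 0x3f→b15/s1 VC-HIT; vc=[9]
#13 0x27→b9/s1 VC-HIT; vc=[15]
#14 0x27→b9/s1 L1-HIT; vc=[15]
#15 0x3d→b15/s1 VC-HIT; vc=[9]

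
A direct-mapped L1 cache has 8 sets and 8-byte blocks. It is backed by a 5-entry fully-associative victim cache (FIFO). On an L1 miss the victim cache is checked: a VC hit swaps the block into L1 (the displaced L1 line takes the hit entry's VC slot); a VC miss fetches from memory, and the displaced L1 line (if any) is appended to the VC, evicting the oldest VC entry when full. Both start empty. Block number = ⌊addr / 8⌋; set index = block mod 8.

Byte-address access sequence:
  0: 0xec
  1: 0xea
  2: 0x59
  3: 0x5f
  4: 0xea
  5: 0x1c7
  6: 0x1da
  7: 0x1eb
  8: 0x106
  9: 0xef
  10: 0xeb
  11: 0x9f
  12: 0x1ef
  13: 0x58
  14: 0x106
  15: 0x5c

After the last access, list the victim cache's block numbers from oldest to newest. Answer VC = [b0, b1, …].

#0 0xec→b29/s5 MISS; vc=[]
#1 0xea→b29/s5 L1-HIT; vc=[]
#2 0x59→b11/s3 MISS; vc=[]
#3 0x5f→b11/s3 L1-HIT; vc=[]
#4 0xea→b29/s5 L1-HIT; vc=[]
#5 0x1c7→b56/s0 MISS; vc=[]
#6 0x1da→b59/s3 MISS; vc=[11]
#7 0x1eb→b61/s5 MISS; vc=[11,29]
#8 0x106→b32/s0 MISS; vc=[11,29,56]
#9 0xef→b29/s5 VC-HIT; vc=[11,61,56]
#10 0xeb→b29/s5 L1-HIT; vc=[11,61,56]
#11 0x9f→b19/s3 MISS; vc=[11,61,56,59]
#12 0x1ef→b61/s5 VC-HIT; vc=[11,29,56,59]
#13 0x58→b11/s3 VC-HIT; vc=[19,29,56,59]
#14 0x106→b32/s0 L1-HIT; vc=[19,29,56,59]
#15 0x5c→b11/s3 L1-HIT; vc=[19,29,56,59]

VC = [19, 29, 56, 59]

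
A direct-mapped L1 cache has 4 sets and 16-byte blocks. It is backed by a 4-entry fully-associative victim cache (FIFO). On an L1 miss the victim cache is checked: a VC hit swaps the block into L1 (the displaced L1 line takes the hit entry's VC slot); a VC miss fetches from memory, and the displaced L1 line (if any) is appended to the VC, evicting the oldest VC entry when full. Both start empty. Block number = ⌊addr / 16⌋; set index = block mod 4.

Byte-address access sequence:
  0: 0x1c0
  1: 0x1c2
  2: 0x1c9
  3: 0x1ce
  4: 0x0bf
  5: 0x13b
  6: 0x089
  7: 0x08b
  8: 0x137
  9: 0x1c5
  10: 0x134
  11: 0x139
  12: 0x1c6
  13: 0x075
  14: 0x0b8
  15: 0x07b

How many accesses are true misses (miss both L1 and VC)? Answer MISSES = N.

MISSES = 5

  [0] addr=0x1c0 blk=28 s=0: MISS | VC []
  [1] addr=0x1c2 blk=28 s=0: L1-HIT | VC []
  [2] addr=0x1c9 blk=28 s=0: L1-HIT | VC []
  [3] addr=0x1ce blk=28 s=0: L1-HIT | VC []
  [4] addr=0xbf blk=11 s=3: MISS | VC []
  [5] addr=0x13b blk=19 s=3: MISS | VC [11]
  [6] addr=0x89 blk=8 s=0: MISS | VC [11, 28]
  [7] addr=0x8b blk=8 s=0: L1-HIT | VC [11, 28]
  [8] addr=0x137 blk=19 s=3: L1-HIT | VC [11, 28]
  [9] addr=0x1c5 blk=28 s=0: VC-HIT | VC [11, 8]
  [10] addr=0x134 blk=19 s=3: L1-HIT | VC [11, 8]
  [11] addr=0x139 blk=19 s=3: L1-HIT | VC [11, 8]
  [12] addr=0x1c6 blk=28 s=0: L1-HIT | VC [11, 8]
  [13] addr=0x75 blk=7 s=3: MISS | VC [11, 8, 19]
  [14] addr=0xb8 blk=11 s=3: VC-HIT | VC [7, 8, 19]
  [15] addr=0x7b blk=7 s=3: VC-HIT | VC [11, 8, 19]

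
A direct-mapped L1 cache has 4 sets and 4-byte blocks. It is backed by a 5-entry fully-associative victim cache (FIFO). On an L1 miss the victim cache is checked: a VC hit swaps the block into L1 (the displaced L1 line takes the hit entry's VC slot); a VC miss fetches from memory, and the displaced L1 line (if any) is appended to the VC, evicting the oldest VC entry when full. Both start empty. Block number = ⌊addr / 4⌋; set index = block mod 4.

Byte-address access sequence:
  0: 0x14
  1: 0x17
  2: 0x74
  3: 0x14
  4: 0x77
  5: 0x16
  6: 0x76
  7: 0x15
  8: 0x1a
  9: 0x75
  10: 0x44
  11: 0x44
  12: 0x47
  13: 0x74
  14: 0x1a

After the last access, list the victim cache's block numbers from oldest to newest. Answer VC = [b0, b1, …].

VC = [5, 17]

  [0] addr=0x14 blk=5 s=1: MISS | VC []
  [1] addr=0x17 blk=5 s=1: L1-HIT | VC []
  [2] addr=0x74 blk=29 s=1: MISS | VC [5]
  [3] addr=0x14 blk=5 s=1: VC-HIT | VC [29]
  [4] addr=0x77 blk=29 s=1: VC-HIT | VC [5]
  [5] addr=0x16 blk=5 s=1: VC-HIT | VC [29]
  [6] addr=0x76 blk=29 s=1: VC-HIT | VC [5]
  [7] addr=0x15 blk=5 s=1: VC-HIT | VC [29]
  [8] addr=0x1a blk=6 s=2: MISS | VC [29]
  [9] addr=0x75 blk=29 s=1: VC-HIT | VC [5]
  [10] addr=0x44 blk=17 s=1: MISS | VC [5, 29]
  [11] addr=0x44 blk=17 s=1: L1-HIT | VC [5, 29]
  [12] addr=0x47 blk=17 s=1: L1-HIT | VC [5, 29]
  [13] addr=0x74 blk=29 s=1: VC-HIT | VC [5, 17]
  [14] addr=0x1a blk=6 s=2: L1-HIT | VC [5, 17]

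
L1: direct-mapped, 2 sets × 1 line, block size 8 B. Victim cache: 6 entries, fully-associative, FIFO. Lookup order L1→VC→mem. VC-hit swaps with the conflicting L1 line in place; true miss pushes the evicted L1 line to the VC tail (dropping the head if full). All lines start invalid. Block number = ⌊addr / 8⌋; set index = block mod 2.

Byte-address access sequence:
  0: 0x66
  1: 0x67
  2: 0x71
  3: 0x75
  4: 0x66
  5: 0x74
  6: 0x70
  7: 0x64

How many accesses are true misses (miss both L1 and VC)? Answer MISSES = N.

MISSES = 2

  [0] addr=0x66 blk=12 s=0: MISS | VC []
  [1] addr=0x67 blk=12 s=0: L1-HIT | VC []
  [2] addr=0x71 blk=14 s=0: MISS | VC [12]
  [3] addr=0x75 blk=14 s=0: L1-HIT | VC [12]
  [4] addr=0x66 blk=12 s=0: VC-HIT | VC [14]
  [5] addr=0x74 blk=14 s=0: VC-HIT | VC [12]
  [6] addr=0x70 blk=14 s=0: L1-HIT | VC [12]
  [7] addr=0x64 blk=12 s=0: VC-HIT | VC [14]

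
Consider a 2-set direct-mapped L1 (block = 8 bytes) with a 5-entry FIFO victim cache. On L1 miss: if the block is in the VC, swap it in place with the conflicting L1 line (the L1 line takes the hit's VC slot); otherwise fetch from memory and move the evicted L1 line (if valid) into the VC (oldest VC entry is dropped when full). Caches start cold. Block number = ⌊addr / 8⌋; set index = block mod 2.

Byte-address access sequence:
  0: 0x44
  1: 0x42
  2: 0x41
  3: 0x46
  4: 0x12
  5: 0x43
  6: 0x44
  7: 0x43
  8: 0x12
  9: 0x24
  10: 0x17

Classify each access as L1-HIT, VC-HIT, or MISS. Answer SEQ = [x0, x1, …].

#0 0x44→b8/s0 MISS; vc=[]
#1 0x42→b8/s0 L1-HIT; vc=[]
#2 0x41→b8/s0 L1-HIT; vc=[]
#3 0x46→b8/s0 L1-HIT; vc=[]
#4 0x12→b2/s0 MISS; vc=[8]
#5 0x43→b8/s0 VC-HIT; vc=[2]
#6 0x44→b8/s0 L1-HIT; vc=[2]
#7 0x43→b8/s0 L1-HIT; vc=[2]
#8 0x12→b2/s0 VC-HIT; vc=[8]
#9 0x24→b4/s0 MISS; vc=[8,2]
#10 0x17→b2/s0 VC-HIT; vc=[8,4]

SEQ = [MISS, L1-HIT, L1-HIT, L1-HIT, MISS, VC-HIT, L1-HIT, L1-HIT, VC-HIT, MISS, VC-HIT]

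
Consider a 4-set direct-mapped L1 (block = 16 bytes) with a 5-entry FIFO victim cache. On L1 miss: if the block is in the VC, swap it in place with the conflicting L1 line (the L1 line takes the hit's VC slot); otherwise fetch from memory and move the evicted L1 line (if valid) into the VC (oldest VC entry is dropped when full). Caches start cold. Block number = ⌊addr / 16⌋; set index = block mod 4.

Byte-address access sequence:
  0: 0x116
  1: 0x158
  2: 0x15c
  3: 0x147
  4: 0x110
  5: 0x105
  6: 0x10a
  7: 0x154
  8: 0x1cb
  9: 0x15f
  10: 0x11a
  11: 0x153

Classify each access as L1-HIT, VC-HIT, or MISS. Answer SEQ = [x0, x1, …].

#0 0x116→b17/s1 MISS; vc=[]
#1 0x158→b21/s1 MISS; vc=[17]
#2 0x15c→b21/s1 L1-HIT; vc=[17]
#3 0x147→b20/s0 MISS; vc=[17]
#4 0x110→b17/s1 VC-HIT; vc=[21]
#5 0x105→b16/s0 MISS; vc=[21,20]
#6 0x10a→b16/s0 L1-HIT; vc=[21,20]
#7 0x154→b21/s1 VC-HIT; vc=[17,20]
#8 0x1cb→b28/s0 MISS; vc=[17,20,16]
#9 0x15f→b21/s1 L1-HIT; vc=[17,20,16]
#10 0x11a→b17/s1 VC-HIT; vc=[21,20,16]
#11 0x153→b21/s1 VC-HIT; vc=[17,20,16]

SEQ = [MISS, MISS, L1-HIT, MISS, VC-HIT, MISS, L1-HIT, VC-HIT, MISS, L1-HIT, VC-HIT, VC-HIT]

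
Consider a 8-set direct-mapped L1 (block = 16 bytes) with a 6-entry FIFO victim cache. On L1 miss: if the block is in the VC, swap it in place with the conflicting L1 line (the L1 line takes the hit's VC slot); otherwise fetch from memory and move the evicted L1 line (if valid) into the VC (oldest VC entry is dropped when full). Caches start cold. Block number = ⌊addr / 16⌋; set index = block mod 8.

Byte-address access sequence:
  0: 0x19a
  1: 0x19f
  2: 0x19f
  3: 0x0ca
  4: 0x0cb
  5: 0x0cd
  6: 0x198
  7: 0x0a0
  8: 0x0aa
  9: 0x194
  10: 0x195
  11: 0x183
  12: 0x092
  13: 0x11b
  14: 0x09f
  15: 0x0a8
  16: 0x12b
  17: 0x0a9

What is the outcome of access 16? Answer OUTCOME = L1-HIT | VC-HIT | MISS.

  [0] addr=0x19a blk=25 s=1: MISS | VC []
  [1] addr=0x19f blk=25 s=1: L1-HIT | VC []
  [2] addr=0x19f blk=25 s=1: L1-HIT | VC []
  [3] addr=0xca blk=12 s=4: MISS | VC []
  [4] addr=0xcb blk=12 s=4: L1-HIT | VC []
  [5] addr=0xcd blk=12 s=4: L1-HIT | VC []
  [6] addr=0x198 blk=25 s=1: L1-HIT | VC []
  [7] addr=0xa0 blk=10 s=2: MISS | VC []
  [8] addr=0xaa blk=10 s=2: L1-HIT | VC []
  [9] addr=0x194 blk=25 s=1: L1-HIT | VC []
  [10] addr=0x195 blk=25 s=1: L1-HIT | VC []
  [11] addr=0x183 blk=24 s=0: MISS | VC []
  [12] addr=0x92 blk=9 s=1: MISS | VC [25]
  [13] addr=0x11b blk=17 s=1: MISS | VC [25, 9]
  [14] addr=0x9f blk=9 s=1: VC-HIT | VC [25, 17]
  [15] addr=0xa8 blk=10 s=2: L1-HIT | VC [25, 17]
  [16] addr=0x12b blk=18 s=2: MISS | VC [25, 17, 10]
  [17] addr=0xa9 blk=10 s=2: VC-HIT | VC [25, 17, 18]

OUTCOME = MISS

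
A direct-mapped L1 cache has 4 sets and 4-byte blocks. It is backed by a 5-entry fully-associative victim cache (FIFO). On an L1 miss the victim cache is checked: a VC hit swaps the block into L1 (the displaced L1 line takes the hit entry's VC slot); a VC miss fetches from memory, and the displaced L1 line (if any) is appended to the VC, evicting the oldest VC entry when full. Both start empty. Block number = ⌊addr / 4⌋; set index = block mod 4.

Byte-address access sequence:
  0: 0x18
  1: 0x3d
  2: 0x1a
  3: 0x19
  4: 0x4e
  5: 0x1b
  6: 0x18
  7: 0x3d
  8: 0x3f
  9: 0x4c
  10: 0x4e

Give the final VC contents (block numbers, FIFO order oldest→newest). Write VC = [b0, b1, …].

#0 0x18→b6/s2 MISS; vc=[]
#1 0x3d→b15/s3 MISS; vc=[]
#2 0x1a→b6/s2 L1-HIT; vc=[]
#3 0x19→b6/s2 L1-HIT; vc=[]
#4 0x4e→b19/s3 MISS; vc=[15]
#5 0x1b→b6/s2 L1-HIT; vc=[15]
#6 0x18→b6/s2 L1-HIT; vc=[15]
#7 0x3d→b15/s3 VC-HIT; vc=[19]
#8 0x3f→b15/s3 L1-HIT; vc=[19]
#9 0x4c→b19/s3 VC-HIT; vc=[15]
#10 0x4e→b19/s3 L1-HIT; vc=[15]

VC = [15]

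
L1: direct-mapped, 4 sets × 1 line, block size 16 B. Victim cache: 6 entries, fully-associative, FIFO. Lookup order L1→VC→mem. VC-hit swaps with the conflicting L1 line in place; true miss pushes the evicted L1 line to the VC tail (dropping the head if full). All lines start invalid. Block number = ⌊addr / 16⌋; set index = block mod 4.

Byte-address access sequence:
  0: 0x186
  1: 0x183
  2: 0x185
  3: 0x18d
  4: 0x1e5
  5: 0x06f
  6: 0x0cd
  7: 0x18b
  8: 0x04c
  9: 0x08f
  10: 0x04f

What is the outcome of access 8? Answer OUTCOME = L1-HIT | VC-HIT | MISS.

0: 0x186 (blk 24, set 0) → MISS  vc=[]
1: 0x183 (blk 24, set 0) → L1-HIT  vc=[]
2: 0x185 (blk 24, set 0) → L1-HIT  vc=[]
3: 0x18d (blk 24, set 0) → L1-HIT  vc=[]
4: 0x1e5 (blk 30, set 2) → MISS  vc=[]
5: 0x6f (blk 6, set 2) → MISS  vc=[30]
6: 0xcd (blk 12, set 0) → MISS  vc=[30, 24]
7: 0x18b (blk 24, set 0) → VC-HIT  vc=[30, 12]
8: 0x4c (blk 4, set 0) → MISS  vc=[30, 12, 24]
9: 0x8f (blk 8, set 0) → MISS  vc=[30, 12, 24, 4]
10: 0x4f (blk 4, set 0) → VC-HIT  vc=[30, 12, 24, 8]

OUTCOME = MISS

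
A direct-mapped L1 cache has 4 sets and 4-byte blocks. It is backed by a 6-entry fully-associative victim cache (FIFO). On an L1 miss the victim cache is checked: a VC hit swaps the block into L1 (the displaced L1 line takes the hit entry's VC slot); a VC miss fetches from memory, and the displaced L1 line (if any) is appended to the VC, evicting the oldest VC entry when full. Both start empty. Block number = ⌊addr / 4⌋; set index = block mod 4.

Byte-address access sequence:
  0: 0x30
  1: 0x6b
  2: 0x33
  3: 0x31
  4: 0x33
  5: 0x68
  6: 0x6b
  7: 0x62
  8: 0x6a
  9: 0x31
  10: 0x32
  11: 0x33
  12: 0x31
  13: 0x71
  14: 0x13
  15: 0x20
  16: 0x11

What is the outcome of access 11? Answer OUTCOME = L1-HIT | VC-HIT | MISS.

  [0] addr=0x30 blk=12 s=0: MISS | VC []
  [1] addr=0x6b blk=26 s=2: MISS | VC []
  [2] addr=0x33 blk=12 s=0: L1-HIT | VC []
  [3] addr=0x31 blk=12 s=0: L1-HIT | VC []
  [4] addr=0x33 blk=12 s=0: L1-HIT | VC []
  [5] addr=0x68 blk=26 s=2: L1-HIT | VC []
  [6] addr=0x6b blk=26 s=2: L1-HIT | VC []
  [7] addr=0x62 blk=24 s=0: MISS | VC [12]
  [8] addr=0x6a blk=26 s=2: L1-HIT | VC [12]
  [9] addr=0x31 blk=12 s=0: VC-HIT | VC [24]
  [10] addr=0x32 blk=12 s=0: L1-HIT | VC [24]
  [11] addr=0x33 blk=12 s=0: L1-HIT | VC [24]
  [12] addr=0x31 blk=12 s=0: L1-HIT | VC [24]
  [13] addr=0x71 blk=28 s=0: MISS | VC [24, 12]
  [14] addr=0x13 blk=4 s=0: MISS | VC [24, 12, 28]
  [15] addr=0x20 blk=8 s=0: MISS | VC [24, 12, 28, 4]
  [16] addr=0x11 blk=4 s=0: VC-HIT | VC [24, 12, 28, 8]

OUTCOME = L1-HIT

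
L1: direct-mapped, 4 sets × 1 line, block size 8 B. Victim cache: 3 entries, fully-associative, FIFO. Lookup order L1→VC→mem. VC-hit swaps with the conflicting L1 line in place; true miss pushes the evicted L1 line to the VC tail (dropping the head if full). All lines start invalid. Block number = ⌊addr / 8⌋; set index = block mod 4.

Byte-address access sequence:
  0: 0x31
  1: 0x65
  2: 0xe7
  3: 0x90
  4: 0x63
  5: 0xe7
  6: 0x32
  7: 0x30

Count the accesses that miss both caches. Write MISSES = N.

0: 0x31 (blk 6, set 2) → MISS  vc=[]
1: 0x65 (blk 12, set 0) → MISS  vc=[]
2: 0xe7 (blk 28, set 0) → MISS  vc=[12]
3: 0x90 (blk 18, set 2) → MISS  vc=[12, 6]
4: 0x63 (blk 12, set 0) → VC-HIT  vc=[28, 6]
5: 0xe7 (blk 28, set 0) → VC-HIT  vc=[12, 6]
6: 0x32 (blk 6, set 2) → VC-HIT  vc=[12, 18]
7: 0x30 (blk 6, set 2) → L1-HIT  vc=[12, 18]

MISSES = 4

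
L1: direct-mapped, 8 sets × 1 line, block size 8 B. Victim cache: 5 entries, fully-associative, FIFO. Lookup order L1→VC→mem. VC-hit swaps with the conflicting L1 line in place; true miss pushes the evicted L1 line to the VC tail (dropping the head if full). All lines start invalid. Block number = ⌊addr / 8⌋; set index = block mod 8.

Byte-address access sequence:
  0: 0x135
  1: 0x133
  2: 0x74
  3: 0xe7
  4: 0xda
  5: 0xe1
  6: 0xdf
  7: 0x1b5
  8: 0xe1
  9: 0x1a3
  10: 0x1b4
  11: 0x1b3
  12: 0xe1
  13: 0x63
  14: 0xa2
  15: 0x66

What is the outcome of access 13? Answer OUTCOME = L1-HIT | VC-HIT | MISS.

0: 0x135 (blk 38, set 6) → MISS  vc=[]
1: 0x133 (blk 38, set 6) → L1-HIT  vc=[]
2: 0x74 (blk 14, set 6) → MISS  vc=[38]
3: 0xe7 (blk 28, set 4) → MISS  vc=[38]
4: 0xda (blk 27, set 3) → MISS  vc=[38]
5: 0xe1 (blk 28, set 4) → L1-HIT  vc=[38]
6: 0xdf (blk 27, set 3) → L1-HIT  vc=[38]
7: 0x1b5 (blk 54, set 6) → MISS  vc=[38, 14]
8: 0xe1 (blk 28, set 4) → L1-HIT  vc=[38, 14]
9: 0x1a3 (blk 52, set 4) → MISS  vc=[38, 14, 28]
10: 0x1b4 (blk 54, set 6) → L1-HIT  vc=[38, 14, 28]
11: 0x1b3 (blk 54, set 6) → L1-HIT  vc=[38, 14, 28]
12: 0xe1 (blk 28, set 4) → VC-HIT  vc=[38, 14, 52]
13: 0x63 (blk 12, set 4) → MISS  vc=[38, 14, 52, 28]
14: 0xa2 (blk 20, set 4) → MISS  vc=[38, 14, 52, 28, 12]
15: 0x66 (blk 12, set 4) → VC-HIT  vc=[38, 14, 52, 28, 20]

OUTCOME = MISS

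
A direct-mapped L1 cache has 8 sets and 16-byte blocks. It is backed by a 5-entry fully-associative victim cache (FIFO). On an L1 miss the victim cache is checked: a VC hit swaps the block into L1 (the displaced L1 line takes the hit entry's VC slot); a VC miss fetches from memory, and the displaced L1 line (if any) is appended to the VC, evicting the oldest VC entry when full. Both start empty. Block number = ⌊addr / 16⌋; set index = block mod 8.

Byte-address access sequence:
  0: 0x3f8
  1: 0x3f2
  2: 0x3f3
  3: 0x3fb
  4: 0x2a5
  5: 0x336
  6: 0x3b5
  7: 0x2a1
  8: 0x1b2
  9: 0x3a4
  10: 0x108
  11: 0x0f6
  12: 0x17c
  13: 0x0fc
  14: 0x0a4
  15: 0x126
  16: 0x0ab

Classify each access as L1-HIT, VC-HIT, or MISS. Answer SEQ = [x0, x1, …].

SEQ = [MISS, L1-HIT, L1-HIT, L1-HIT, MISS, MISS, MISS, L1-HIT, MISS, MISS, MISS, MISS, MISS, VC-HIT, MISS, MISS, VC-HIT]

  [0] addr=0x3f8 blk=63 s=7: MISS | VC []
  [1] addr=0x3f2 blk=63 s=7: L1-HIT | VC []
  [2] addr=0x3f3 blk=63 s=7: L1-HIT | VC []
  [3] addr=0x3fb blk=63 s=7: L1-HIT | VC []
  [4] addr=0x2a5 blk=42 s=2: MISS | VC []
  [5] addr=0x336 blk=51 s=3: MISS | VC []
  [6] addr=0x3b5 blk=59 s=3: MISS | VC [51]
  [7] addr=0x2a1 blk=42 s=2: L1-HIT | VC [51]
  [8] addr=0x1b2 blk=27 s=3: MISS | VC [51, 59]
  [9] addr=0x3a4 blk=58 s=2: MISS | VC [51, 59, 42]
  [10] addr=0x108 blk=16 s=0: MISS | VC [51, 59, 42]
  [11] addr=0xf6 blk=15 s=7: MISS | VC [51, 59, 42, 63]
  [12] addr=0x17c blk=23 s=7: MISS | VC [51, 59, 42, 63, 15]
  [13] addr=0xfc blk=15 s=7: VC-HIT | VC [51, 59, 42, 63, 23]
  [14] addr=0xa4 blk=10 s=2: MISS | VC [59, 42, 63, 23, 58]
  [15] addr=0x126 blk=18 s=2: MISS | VC [42, 63, 23, 58, 10]
  [16] addr=0xab blk=10 s=2: VC-HIT | VC [42, 63, 23, 58, 18]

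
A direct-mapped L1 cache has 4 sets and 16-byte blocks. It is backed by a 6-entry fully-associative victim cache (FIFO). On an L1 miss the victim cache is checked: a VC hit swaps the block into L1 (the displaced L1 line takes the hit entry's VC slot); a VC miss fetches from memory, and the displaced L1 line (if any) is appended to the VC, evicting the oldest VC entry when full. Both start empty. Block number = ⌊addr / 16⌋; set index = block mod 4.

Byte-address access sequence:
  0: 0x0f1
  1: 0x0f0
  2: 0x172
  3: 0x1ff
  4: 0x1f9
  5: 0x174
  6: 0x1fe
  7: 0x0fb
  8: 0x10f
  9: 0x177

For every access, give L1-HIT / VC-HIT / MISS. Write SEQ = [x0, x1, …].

SEQ = [MISS, L1-HIT, MISS, MISS, L1-HIT, VC-HIT, VC-HIT, VC-HIT, MISS, VC-HIT]

0: 0xf1 (blk 15, set 3) → MISS  vc=[]
1: 0xf0 (blk 15, set 3) → L1-HIT  vc=[]
2: 0x172 (blk 23, set 3) → MISS  vc=[15]
3: 0x1ff (blk 31, set 3) → MISS  vc=[15, 23]
4: 0x1f9 (blk 31, set 3) → L1-HIT  vc=[15, 23]
5: 0x174 (blk 23, set 3) → VC-HIT  vc=[15, 31]
6: 0x1fe (blk 31, set 3) → VC-HIT  vc=[15, 23]
7: 0xfb (blk 15, set 3) → VC-HIT  vc=[31, 23]
8: 0x10f (blk 16, set 0) → MISS  vc=[31, 23]
9: 0x177 (blk 23, set 3) → VC-HIT  vc=[31, 15]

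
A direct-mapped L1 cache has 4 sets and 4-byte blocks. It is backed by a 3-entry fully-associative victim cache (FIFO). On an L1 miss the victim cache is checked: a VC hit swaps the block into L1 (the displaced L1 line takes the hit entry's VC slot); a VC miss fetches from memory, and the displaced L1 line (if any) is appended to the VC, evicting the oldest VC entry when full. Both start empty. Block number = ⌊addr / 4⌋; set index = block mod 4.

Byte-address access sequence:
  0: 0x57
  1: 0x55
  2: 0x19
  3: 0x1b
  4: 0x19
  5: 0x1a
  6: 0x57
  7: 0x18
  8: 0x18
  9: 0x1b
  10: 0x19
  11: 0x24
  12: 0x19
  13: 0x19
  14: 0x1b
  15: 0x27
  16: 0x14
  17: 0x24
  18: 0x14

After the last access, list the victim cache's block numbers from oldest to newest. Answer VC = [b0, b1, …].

  [0] addr=0x57 blk=21 s=1: MISS | VC []
  [1] addr=0x55 blk=21 s=1: L1-HIT | VC []
  [2] addr=0x19 blk=6 s=2: MISS | VC []
  [3] addr=0x1b blk=6 s=2: L1-HIT | VC []
  [4] addr=0x19 blk=6 s=2: L1-HIT | VC []
  [5] addr=0x1a blk=6 s=2: L1-HIT | VC []
  [6] addr=0x57 blk=21 s=1: L1-HIT | VC []
  [7] addr=0x18 blk=6 s=2: L1-HIT | VC []
  [8] addr=0x18 blk=6 s=2: L1-HIT | VC []
  [9] addr=0x1b blk=6 s=2: L1-HIT | VC []
  [10] addr=0x19 blk=6 s=2: L1-HIT | VC []
  [11] addr=0x24 blk=9 s=1: MISS | VC [21]
  [12] addr=0x19 blk=6 s=2: L1-HIT | VC [21]
  [13] addr=0x19 blk=6 s=2: L1-HIT | VC [21]
  [14] addr=0x1b blk=6 s=2: L1-HIT | VC [21]
  [15] addr=0x27 blk=9 s=1: L1-HIT | VC [21]
  [16] addr=0x14 blk=5 s=1: MISS | VC [21, 9]
  [17] addr=0x24 blk=9 s=1: VC-HIT | VC [21, 5]
  [18] addr=0x14 blk=5 s=1: VC-HIT | VC [21, 9]

VC = [21, 9]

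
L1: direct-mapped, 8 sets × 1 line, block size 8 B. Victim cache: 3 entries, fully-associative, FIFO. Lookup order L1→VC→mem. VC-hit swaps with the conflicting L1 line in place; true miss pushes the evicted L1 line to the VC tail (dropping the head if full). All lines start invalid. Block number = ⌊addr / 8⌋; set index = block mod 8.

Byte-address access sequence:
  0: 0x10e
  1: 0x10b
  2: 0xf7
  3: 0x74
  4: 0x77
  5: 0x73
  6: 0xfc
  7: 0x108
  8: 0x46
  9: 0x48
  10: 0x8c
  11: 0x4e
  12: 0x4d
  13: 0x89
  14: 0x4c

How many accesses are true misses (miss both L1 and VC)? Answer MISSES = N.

MISSES = 7

  [0] addr=0x10e blk=33 s=1: MISS | VC []
  [1] addr=0x10b blk=33 s=1: L1-HIT | VC []
  [2] addr=0xf7 blk=30 s=6: MISS | VC []
  [3] addr=0x74 blk=14 s=6: MISS | VC [30]
  [4] addr=0x77 blk=14 s=6: L1-HIT | VC [30]
  [5] addr=0x73 blk=14 s=6: L1-HIT | VC [30]
  [6] addr=0xfc blk=31 s=7: MISS | VC [30]
  [7] addr=0x108 blk=33 s=1: L1-HIT | VC [30]
  [8] addr=0x46 blk=8 s=0: MISS | VC [30]
  [9] addr=0x48 blk=9 s=1: MISS | VC [30, 33]
  [10] addr=0x8c blk=17 s=1: MISS | VC [30, 33, 9]
  [11] addr=0x4e blk=9 s=1: VC-HIT | VC [30, 33, 17]
  [12] addr=0x4d blk=9 s=1: L1-HIT | VC [30, 33, 17]
  [13] addr=0x89 blk=17 s=1: VC-HIT | VC [30, 33, 9]
  [14] addr=0x4c blk=9 s=1: VC-HIT | VC [30, 33, 17]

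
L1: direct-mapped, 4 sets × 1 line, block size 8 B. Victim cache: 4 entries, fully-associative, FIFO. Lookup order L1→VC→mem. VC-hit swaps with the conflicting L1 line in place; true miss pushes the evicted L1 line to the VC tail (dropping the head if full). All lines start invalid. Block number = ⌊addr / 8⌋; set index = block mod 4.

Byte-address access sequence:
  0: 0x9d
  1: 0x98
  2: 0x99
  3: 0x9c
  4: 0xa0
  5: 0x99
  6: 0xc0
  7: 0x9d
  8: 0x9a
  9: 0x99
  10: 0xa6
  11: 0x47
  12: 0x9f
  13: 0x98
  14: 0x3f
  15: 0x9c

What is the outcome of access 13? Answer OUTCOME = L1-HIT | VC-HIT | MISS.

OUTCOME = L1-HIT

#0 0x9d→b19/s3 MISS; vc=[]
#1 0x98→b19/s3 L1-HIT; vc=[]
#2 0x99→b19/s3 L1-HIT; vc=[]
#3 0x9c→b19/s3 L1-HIT; vc=[]
#4 0xa0→b20/s0 MISS; vc=[]
#5 0x99→b19/s3 L1-HIT; vc=[]
#6 0xc0→b24/s0 MISS; vc=[20]
#7 0x9d→b19/s3 L1-HIT; vc=[20]
#8 0x9a→b19/s3 L1-HIT; vc=[20]
#9 0x99→b19/s3 L1-HIT; vc=[20]
#10 0xa6→b20/s0 VC-HIT; vc=[24]
#11 0x47→b8/s0 MISS; vc=[24,20]
#12 0x9f→b19/s3 L1-HIT; vc=[24,20]
#13 0x98→b19/s3 L1-HIT; vc=[24,20]
#14 0x3f→b7/s3 MISS; vc=[24,20,19]
#15 0x9c→b19/s3 VC-HIT; vc=[24,20,7]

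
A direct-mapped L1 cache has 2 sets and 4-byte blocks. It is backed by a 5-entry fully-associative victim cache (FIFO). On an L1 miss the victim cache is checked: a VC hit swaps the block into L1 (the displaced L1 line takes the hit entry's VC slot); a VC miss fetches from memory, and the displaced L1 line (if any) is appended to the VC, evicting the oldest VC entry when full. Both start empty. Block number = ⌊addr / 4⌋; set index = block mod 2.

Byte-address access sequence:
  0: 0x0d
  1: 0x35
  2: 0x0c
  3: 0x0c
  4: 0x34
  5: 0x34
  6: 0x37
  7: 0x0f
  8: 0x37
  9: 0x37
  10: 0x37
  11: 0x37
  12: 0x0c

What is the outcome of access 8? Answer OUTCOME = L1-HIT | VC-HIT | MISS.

OUTCOME = VC-HIT

0: 0xd (blk 3, set 1) → MISS  vc=[]
1: 0x35 (blk 13, set 1) → MISS  vc=[3]
2: 0xc (blk 3, set 1) → VC-HIT  vc=[13]
3: 0xc (blk 3, set 1) → L1-HIT  vc=[13]
4: 0x34 (blk 13, set 1) → VC-HIT  vc=[3]
5: 0x34 (blk 13, set 1) → L1-HIT  vc=[3]
6: 0x37 (blk 13, set 1) → L1-HIT  vc=[3]
7: 0xf (blk 3, set 1) → VC-HIT  vc=[13]
8: 0x37 (blk 13, set 1) → VC-HIT  vc=[3]
9: 0x37 (blk 13, set 1) → L1-HIT  vc=[3]
10: 0x37 (blk 13, set 1) → L1-HIT  vc=[3]
11: 0x37 (blk 13, set 1) → L1-HIT  vc=[3]
12: 0xc (blk 3, set 1) → VC-HIT  vc=[13]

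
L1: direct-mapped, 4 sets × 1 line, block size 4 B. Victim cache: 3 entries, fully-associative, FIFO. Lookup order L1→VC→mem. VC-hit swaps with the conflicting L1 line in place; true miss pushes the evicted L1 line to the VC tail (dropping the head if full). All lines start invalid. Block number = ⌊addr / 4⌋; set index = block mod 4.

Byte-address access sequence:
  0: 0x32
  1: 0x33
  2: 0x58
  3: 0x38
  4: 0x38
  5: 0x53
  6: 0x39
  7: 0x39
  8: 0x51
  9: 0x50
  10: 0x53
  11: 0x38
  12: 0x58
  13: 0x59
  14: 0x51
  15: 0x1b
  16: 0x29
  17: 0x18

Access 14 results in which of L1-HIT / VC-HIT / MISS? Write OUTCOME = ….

OUTCOME = L1-HIT

#0 0x32→b12/s0 MISS; vc=[]
#1 0x33→b12/s0 L1-HIT; vc=[]
#2 0x58→b22/s2 MISS; vc=[]
#3 0x38→b14/s2 MISS; vc=[22]
#4 0x38→b14/s2 L1-HIT; vc=[22]
#5 0x53→b20/s0 MISS; vc=[22,12]
#6 0x39→b14/s2 L1-HIT; vc=[22,12]
#7 0x39→b14/s2 L1-HIT; vc=[22,12]
#8 0x51→b20/s0 L1-HIT; vc=[22,12]
#9 0x50→b20/s0 L1-HIT; vc=[22,12]
#10 0x53→b20/s0 L1-HIT; vc=[22,12]
#11 0x38→b14/s2 L1-HIT; vc=[22,12]
#12 0x58→b22/s2 VC-HIT; vc=[14,12]
#13 0x59→b22/s2 L1-HIT; vc=[14,12]
#14 0x51→b20/s0 L1-HIT; vc=[14,12]
#15 0x1b→b6/s2 MISS; vc=[14,12,22]
#16 0x29→b10/s2 MISS; vc=[12,22,6]
#17 0x18→b6/s2 VC-HIT; vc=[12,22,10]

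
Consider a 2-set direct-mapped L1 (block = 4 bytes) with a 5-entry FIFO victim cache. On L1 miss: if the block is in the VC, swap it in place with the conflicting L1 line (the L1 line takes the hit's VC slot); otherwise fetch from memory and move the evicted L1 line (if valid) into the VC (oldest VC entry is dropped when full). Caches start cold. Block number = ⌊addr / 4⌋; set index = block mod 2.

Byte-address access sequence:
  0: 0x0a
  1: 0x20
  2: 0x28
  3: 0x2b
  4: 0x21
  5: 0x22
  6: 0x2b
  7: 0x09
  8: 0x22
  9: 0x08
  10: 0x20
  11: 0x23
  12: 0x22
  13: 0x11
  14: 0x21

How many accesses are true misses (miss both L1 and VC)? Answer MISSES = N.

MISSES = 4

0: 0xa (blk 2, set 0) → MISS  vc=[]
1: 0x20 (blk 8, set 0) → MISS  vc=[2]
2: 0x28 (blk 10, set 0) → MISS  vc=[2, 8]
3: 0x2b (blk 10, set 0) → L1-HIT  vc=[2, 8]
4: 0x21 (blk 8, set 0) → VC-HIT  vc=[2, 10]
5: 0x22 (blk 8, set 0) → L1-HIT  vc=[2, 10]
6: 0x2b (blk 10, set 0) → VC-HIT  vc=[2, 8]
7: 0x9 (blk 2, set 0) → VC-HIT  vc=[10, 8]
8: 0x22 (blk 8, set 0) → VC-HIT  vc=[10, 2]
9: 0x8 (blk 2, set 0) → VC-HIT  vc=[10, 8]
10: 0x20 (blk 8, set 0) → VC-HIT  vc=[10, 2]
11: 0x23 (blk 8, set 0) → L1-HIT  vc=[10, 2]
12: 0x22 (blk 8, set 0) → L1-HIT  vc=[10, 2]
13: 0x11 (blk 4, set 0) → MISS  vc=[10, 2, 8]
14: 0x21 (blk 8, set 0) → VC-HIT  vc=[10, 2, 4]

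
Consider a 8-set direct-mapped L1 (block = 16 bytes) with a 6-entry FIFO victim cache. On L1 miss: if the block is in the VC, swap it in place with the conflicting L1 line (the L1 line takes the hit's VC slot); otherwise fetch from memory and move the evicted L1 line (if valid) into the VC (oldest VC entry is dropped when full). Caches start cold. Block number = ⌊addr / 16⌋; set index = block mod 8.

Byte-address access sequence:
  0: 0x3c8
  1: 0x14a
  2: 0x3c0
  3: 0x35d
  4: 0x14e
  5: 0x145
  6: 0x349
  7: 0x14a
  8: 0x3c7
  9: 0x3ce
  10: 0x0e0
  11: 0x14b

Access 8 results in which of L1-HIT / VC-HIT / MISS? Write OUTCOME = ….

#0 0x3c8→b60/s4 MISS; vc=[]
#1 0x14a→b20/s4 MISS; vc=[60]
#2 0x3c0→b60/s4 VC-HIT; vc=[20]
#3 0x35d→b53/s5 MISS; vc=[20]
#4 0x14e→b20/s4 VC-HIT; vc=[60]
#5 0x145→b20/s4 L1-HIT; vc=[60]
#6 0x349→b52/s4 MISS; vc=[60,20]
#7 0x14a→b20/s4 VC-HIT; vc=[60,52]
#8 0x3c7→b60/s4 VC-HIT; vc=[20,52]
#9 0x3ce→b60/s4 L1-HIT; vc=[20,52]
#10 0xe0→b14/s6 MISS; vc=[20,52]
#11 0x14b→b20/s4 VC-HIT; vc=[60,52]

OUTCOME = VC-HIT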